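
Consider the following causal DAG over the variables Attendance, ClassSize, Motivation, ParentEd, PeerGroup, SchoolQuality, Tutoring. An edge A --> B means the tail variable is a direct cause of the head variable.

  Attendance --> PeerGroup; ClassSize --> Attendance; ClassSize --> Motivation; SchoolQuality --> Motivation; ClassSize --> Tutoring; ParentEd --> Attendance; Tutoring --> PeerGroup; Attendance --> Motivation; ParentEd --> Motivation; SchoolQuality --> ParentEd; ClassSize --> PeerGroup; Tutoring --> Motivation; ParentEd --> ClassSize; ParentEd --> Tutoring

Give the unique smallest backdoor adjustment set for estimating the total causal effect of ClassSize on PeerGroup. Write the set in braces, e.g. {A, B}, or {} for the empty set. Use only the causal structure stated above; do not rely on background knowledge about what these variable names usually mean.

Variables eligible for adjustment (non-descendants of ClassSize, excluding ClassSize and PeerGroup): {ParentEd, SchoolQuality}.
Backdoor paths from ClassSize to PeerGroup:
  P1: ClassSize <- ParentEd <- SchoolQuality -> Motivation <- Attendance -> PeerGroup
  P2: ClassSize <- ParentEd <- SchoolQuality -> Motivation <- Tutoring -> PeerGroup
  P3: ClassSize <- ParentEd -> Attendance -> Motivation <- Tutoring -> PeerGroup
  P4: ClassSize <- ParentEd -> Attendance -> PeerGroup
  P5: ClassSize <- ParentEd -> Tutoring -> Motivation <- Attendance -> PeerGroup
  P6: ClassSize <- ParentEd -> Tutoring -> PeerGroup
  P7: ClassSize <- ParentEd -> Motivation <- Attendance -> PeerGroup
  P8: ClassSize <- ParentEd -> Motivation <- Tutoring -> PeerGroup
The empty set is not sufficient: P4 (ClassSize <- ParentEd -> Attendance -> PeerGroup) has no collider blocking it and no conditioned non-collider, so it is open.
Try {ParentEd}:
  P1: blocked at chain node ParentEd ∈ conditioning set.
  P2: blocked at chain node ParentEd ∈ conditioning set.
  P3: blocked at fork node ParentEd ∈ conditioning set.
  P4: blocked at fork node ParentEd ∈ conditioning set.
  P5: blocked at fork node ParentEd ∈ conditioning set.
  P6: blocked at fork node ParentEd ∈ conditioning set.
  P7: blocked at fork node ParentEd ∈ conditioning set.
  P8: blocked at fork node ParentEd ∈ conditioning set.
{ParentEd} contains no descendant of ClassSize and blocks every backdoor path.
No other singleton works — e.g. {SchoolQuality} leaves P4 open — so {ParentEd} is the unique smallest valid adjustment set.

{ParentEd}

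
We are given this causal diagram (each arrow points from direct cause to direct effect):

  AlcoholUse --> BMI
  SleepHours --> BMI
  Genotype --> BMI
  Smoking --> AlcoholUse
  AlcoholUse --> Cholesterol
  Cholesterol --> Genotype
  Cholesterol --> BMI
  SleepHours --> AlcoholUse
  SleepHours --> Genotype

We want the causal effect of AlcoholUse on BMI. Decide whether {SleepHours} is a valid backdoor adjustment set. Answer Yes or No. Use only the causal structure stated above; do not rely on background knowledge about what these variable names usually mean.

Yes

Backdoor paths from AlcoholUse to BMI (paths whose first edge points into AlcoholUse):
  P1: AlcoholUse <- SleepHours -> Genotype <- Cholesterol -> BMI
  P2: AlcoholUse <- SleepHours -> Genotype -> BMI
  P3: AlcoholUse <- SleepHours -> BMI
Condition 1 (no descendant of AlcoholUse in the set): holds — descendants of AlcoholUse are {BMI, Cholesterol, Genotype}; none are in {SleepHours}.
Condition 2 (every backdoor path blocked by {SleepHours}):
  P1: blocked at fork node SleepHours ∈ conditioning set.
  P2: blocked at fork node SleepHours ∈ conditioning set.
  P3: blocked at fork node SleepHours ∈ conditioning set.
{SleepHours} satisfies the backdoor criterion.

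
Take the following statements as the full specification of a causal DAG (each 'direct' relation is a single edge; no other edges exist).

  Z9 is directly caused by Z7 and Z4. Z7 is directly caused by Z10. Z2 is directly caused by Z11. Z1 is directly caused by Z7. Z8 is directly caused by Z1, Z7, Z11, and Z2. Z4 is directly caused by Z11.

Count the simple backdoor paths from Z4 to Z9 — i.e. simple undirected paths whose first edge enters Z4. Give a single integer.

A backdoor path from Z4 to Z9 is any simple undirected path whose first edge points into Z4 (i.e. leaves Z4 via a parent).
Parents of Z4: {Z11}.
Enumerating:
  P1: Z4 <- Z11 -> Z2 -> Z8 <- Z7 -> Z9
  P2: Z4 <- Z11 -> Z2 -> Z8 <- Z1 <- Z7 -> Z9
  P3: Z4 <- Z11 -> Z8 <- Z7 -> Z9
  P4: Z4 <- Z11 -> Z8 <- Z1 <- Z7 -> Z9
That exhausts the simple backdoor paths. Count: 4.

4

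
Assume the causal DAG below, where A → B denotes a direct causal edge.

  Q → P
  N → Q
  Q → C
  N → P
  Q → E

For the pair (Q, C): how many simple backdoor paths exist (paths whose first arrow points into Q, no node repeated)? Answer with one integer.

0

A backdoor path from Q to C is any simple undirected path whose first edge points into Q (i.e. leaves Q via a parent).
Parents of Q: {N}.
No simple path from any parent of Q reaches C without revisiting Q, so there are no backdoor paths.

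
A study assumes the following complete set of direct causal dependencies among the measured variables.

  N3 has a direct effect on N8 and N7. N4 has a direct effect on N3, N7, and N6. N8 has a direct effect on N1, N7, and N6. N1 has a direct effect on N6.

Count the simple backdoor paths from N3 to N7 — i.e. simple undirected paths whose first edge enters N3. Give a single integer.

A backdoor path from N3 to N7 is any simple undirected path whose first edge points into N3 (i.e. leaves N3 via a parent).
Parents of N3: {N4}.
Enumerating:
  P1: N3 <- N4 -> N6 <- N8 -> N7
  P2: N3 <- N4 -> N6 <- N1 <- N8 -> N7
  P3: N3 <- N4 -> N7
That exhausts the simple backdoor paths. Count: 3.

3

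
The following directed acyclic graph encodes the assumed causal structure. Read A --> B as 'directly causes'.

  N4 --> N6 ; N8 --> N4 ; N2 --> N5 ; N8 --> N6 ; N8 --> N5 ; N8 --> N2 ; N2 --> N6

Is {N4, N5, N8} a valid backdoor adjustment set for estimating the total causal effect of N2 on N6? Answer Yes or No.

No

Backdoor paths from N2 to N6 (paths whose first edge points into N2):
  P1: N2 <- N8 -> N4 -> N6
  P2: N2 <- N8 -> N6
Condition 1 (no descendant of N2 in the set): FAILS — N5 is a descendant of N2.
Condition 2 (every backdoor path blocked by {N4, N5, N8}):
  P1: blocked at fork node N8 ∈ conditioning set.
  P2: blocked at fork node N8 ∈ conditioning set.
{N4, N5, N8} does not satisfy the backdoor criterion.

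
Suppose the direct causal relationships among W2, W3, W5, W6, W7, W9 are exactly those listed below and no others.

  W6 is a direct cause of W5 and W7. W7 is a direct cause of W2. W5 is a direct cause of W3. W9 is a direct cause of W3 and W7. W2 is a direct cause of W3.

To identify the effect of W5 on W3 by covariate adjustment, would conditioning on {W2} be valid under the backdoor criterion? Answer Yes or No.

Backdoor paths from W5 to W3 (paths whose first edge points into W5):
  P1: W5 <- W6 -> W7 <- W9 -> W3
  P2: W5 <- W6 -> W7 -> W2 -> W3
Condition 1 (no descendant of W5 in the set): holds — descendants of W5 are {W3}; none are in {W2}.
Condition 2 (every backdoor path blocked by {W2}):
  P1: open — collider(s) W7 are conditioned on (or have a conditioned descendant) and no non-collider on the path is in the set.
  P2: blocked at chain node W2 ∈ conditioning set.
{W2} does not satisfy the backdoor criterion.

No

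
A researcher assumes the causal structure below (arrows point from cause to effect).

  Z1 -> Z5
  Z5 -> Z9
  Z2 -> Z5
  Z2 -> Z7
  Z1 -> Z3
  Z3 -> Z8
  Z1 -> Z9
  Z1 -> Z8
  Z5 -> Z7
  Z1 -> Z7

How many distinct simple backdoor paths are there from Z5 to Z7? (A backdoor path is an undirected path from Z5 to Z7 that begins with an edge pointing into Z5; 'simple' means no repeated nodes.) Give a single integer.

2

A backdoor path from Z5 to Z7 is any simple undirected path whose first edge points into Z5 (i.e. leaves Z5 via a parent).
Parents of Z5: {Z1, Z2}.
Enumerating:
  P1: Z5 <- Z2 -> Z7
  P2: Z5 <- Z1 -> Z7
That exhausts the simple backdoor paths. Count: 2.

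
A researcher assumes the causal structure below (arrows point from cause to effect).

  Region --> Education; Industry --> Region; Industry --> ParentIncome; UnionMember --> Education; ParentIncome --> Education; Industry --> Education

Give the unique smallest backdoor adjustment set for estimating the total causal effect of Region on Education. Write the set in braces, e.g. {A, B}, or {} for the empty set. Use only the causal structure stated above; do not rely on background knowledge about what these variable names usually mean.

Variables eligible for adjustment (non-descendants of Region, excluding Region and Education): {Industry, ParentIncome, UnionMember}.
Backdoor paths from Region to Education:
  P1: Region <- Industry -> ParentIncome -> Education
  P2: Region <- Industry -> Education
The empty set is not sufficient: P1 (Region <- Industry -> ParentIncome -> Education) has no collider blocking it and no conditioned non-collider, so it is open.
Try {Industry}:
  P1: blocked at fork node Industry ∈ conditioning set.
  P2: blocked at fork node Industry ∈ conditioning set.
{Industry} contains no descendant of Region and blocks every backdoor path.
No other singleton works — e.g. {ParentIncome} leaves P2 open — so {Industry} is the unique smallest valid adjustment set.

{Industry}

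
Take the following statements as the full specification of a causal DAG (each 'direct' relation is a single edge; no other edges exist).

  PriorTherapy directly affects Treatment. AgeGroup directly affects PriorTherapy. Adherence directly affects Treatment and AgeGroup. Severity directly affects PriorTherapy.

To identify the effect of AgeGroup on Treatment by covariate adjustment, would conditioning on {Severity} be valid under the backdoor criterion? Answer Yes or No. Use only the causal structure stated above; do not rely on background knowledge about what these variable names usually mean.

Backdoor paths from AgeGroup to Treatment (paths whose first edge points into AgeGroup):
  P1: AgeGroup <- Adherence -> Treatment
Condition 1 (no descendant of AgeGroup in the set): holds — descendants of AgeGroup are {PriorTherapy, Treatment}; none are in {Severity}.
Condition 2 (every backdoor path blocked by {Severity}):
  P1: open — no interior node is in the conditioning set.
{Severity} does not satisfy the backdoor criterion.

No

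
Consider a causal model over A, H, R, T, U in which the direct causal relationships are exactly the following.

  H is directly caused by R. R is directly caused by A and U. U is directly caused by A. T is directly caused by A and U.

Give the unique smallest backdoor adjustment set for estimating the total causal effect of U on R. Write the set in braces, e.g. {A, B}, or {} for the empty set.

{A}

Variables eligible for adjustment (non-descendants of U, excluding U and R): {A}.
Backdoor paths from U to R:
  P1: U <- A -> R
The empty set is not sufficient: P1 (U <- A -> R) has no collider blocking it and no conditioned non-collider, so it is open.
Try {A}:
  P1: blocked at fork node A ∈ conditioning set.
{A} contains no descendant of U and blocks every backdoor path.
{A} is the unique smallest valid adjustment set.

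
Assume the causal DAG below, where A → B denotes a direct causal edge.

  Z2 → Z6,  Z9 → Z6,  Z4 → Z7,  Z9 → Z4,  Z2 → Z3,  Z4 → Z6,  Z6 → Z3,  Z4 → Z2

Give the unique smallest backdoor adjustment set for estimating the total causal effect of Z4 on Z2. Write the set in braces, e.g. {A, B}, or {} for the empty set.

{}

Variables eligible for adjustment (non-descendants of Z4, excluding Z4 and Z2): {Z9}.
Backdoor paths from Z4 to Z2:
  P1: Z4 <- Z9 -> Z6 <- Z2
  P2: Z4 <- Z9 -> Z6 -> Z3 <- Z2
Each backdoor path contains an unconditioned collider, so every path is already blocked with the empty conditioning set:
  P1: blocked at collider Z6 (neither it nor any descendant is in the conditioning set).
  P2: blocked at collider Z3 (neither it nor any descendant is in the conditioning set).
The empty set is therefore the unique smallest valid set.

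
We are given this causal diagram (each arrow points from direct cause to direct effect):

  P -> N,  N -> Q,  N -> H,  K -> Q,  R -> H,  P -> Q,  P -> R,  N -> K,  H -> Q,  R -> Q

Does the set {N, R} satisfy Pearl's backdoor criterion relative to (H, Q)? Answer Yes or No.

Backdoor paths from H to Q (paths whose first edge points into H):
  P1: H <- N <- P -> R -> Q
  P2: H <- N <- P -> Q
  P3: H <- N -> K -> Q
  P4: H <- N -> Q
  P5: H <- R <- P -> N -> K -> Q
  P6: H <- R <- P -> N -> Q
  P7: H <- R <- P -> Q
  P8: H <- R -> Q
Condition 1 (no descendant of H in the set): holds — descendants of H are {Q}; none are in {N, R}.
Condition 2 (every backdoor path blocked by {N, R}):
  P1: blocked at chain node N ∈ conditioning set.
  P2: blocked at chain node N ∈ conditioning set.
  P3: blocked at fork node N ∈ conditioning set.
  P4: blocked at fork node N ∈ conditioning set.
  P5: blocked at chain node R ∈ conditioning set.
  P6: blocked at chain node R ∈ conditioning set.
  P7: blocked at chain node R ∈ conditioning set.
  P8: blocked at fork node R ∈ conditioning set.
{N, R} satisfies the backdoor criterion.

Yes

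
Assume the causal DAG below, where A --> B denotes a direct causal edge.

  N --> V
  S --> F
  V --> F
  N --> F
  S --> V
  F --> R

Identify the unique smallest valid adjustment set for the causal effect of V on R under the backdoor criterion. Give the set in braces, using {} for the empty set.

{N, S}

Variables eligible for adjustment (non-descendants of V, excluding V and R): {N, S}.
Backdoor paths from V to R:
  P1: V <- S -> F -> R
  P2: V <- N -> F -> R
The empty set is not sufficient: P1 (V <- S -> F -> R) has no collider blocking it and no conditioned non-collider, so it is open.
Try {N, S}:
  P1: blocked at fork node S ∈ conditioning set.
  P2: blocked at fork node N ∈ conditioning set.
{N, S} contains no descendant of V and blocks every backdoor path.
Every element of {N, S} is needed (dropping N leaves P2 open; dropping S leaves P1 open), so no proper subset is valid.
Among all size-2 subsets of the eligible variables, only {N, S} blocks every backdoor path, so it is the unique smallest valid adjustment set.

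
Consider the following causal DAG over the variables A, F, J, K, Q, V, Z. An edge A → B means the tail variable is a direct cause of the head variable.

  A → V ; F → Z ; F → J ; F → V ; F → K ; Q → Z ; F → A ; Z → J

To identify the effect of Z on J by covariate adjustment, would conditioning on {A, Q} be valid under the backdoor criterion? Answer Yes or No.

Backdoor paths from Z to J (paths whose first edge points into Z):
  P1: Z <- F -> J
Condition 1 (no descendant of Z in the set): holds — descendants of Z are {J}; none are in {A, Q}.
Condition 2 (every backdoor path blocked by {A, Q}):
  P1: open — no interior node is in the conditioning set.
{A, Q} does not satisfy the backdoor criterion.

No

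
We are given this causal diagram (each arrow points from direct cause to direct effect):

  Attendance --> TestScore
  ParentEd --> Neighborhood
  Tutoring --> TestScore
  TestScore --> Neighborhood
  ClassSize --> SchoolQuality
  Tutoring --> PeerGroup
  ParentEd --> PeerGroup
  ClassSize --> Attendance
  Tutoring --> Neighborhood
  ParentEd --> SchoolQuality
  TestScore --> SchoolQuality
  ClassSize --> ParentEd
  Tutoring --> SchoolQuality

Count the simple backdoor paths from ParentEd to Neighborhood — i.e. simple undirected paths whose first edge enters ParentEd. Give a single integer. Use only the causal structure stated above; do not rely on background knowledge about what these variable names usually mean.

A backdoor path from ParentEd to Neighborhood is any simple undirected path whose first edge points into ParentEd (i.e. leaves ParentEd via a parent).
Parents of ParentEd: {ClassSize}.
Enumerating:
  P1: ParentEd <- ClassSize -> Attendance -> TestScore <- Tutoring -> Neighborhood
  P2: ParentEd <- ClassSize -> Attendance -> TestScore -> SchoolQuality <- Tutoring -> Neighborhood
  P3: ParentEd <- ClassSize -> Attendance -> TestScore -> Neighborhood
  P4: ParentEd <- ClassSize -> SchoolQuality <- Tutoring -> TestScore -> Neighborhood
  P5: ParentEd <- ClassSize -> SchoolQuality <- Tutoring -> Neighborhood
  P6: ParentEd <- ClassSize -> SchoolQuality <- TestScore <- Tutoring -> Neighborhood
  P7: ParentEd <- ClassSize -> SchoolQuality <- TestScore -> Neighborhood
That exhausts the simple backdoor paths. Count: 7.

7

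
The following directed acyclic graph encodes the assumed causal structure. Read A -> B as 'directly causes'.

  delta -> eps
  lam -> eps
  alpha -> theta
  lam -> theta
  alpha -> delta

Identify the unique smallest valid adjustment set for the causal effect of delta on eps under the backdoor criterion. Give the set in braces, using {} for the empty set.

Variables eligible for adjustment (non-descendants of delta, excluding delta and eps): {alpha, lam, theta}.
Backdoor paths from delta to eps:
  P1: delta <- alpha -> theta <- lam -> eps
Each backdoor path contains an unconditioned collider, so every path is already blocked with the empty conditioning set:
  P1: blocked at collider theta (neither it nor any descendant is in the conditioning set).
The empty set is therefore the unique smallest valid set.

{}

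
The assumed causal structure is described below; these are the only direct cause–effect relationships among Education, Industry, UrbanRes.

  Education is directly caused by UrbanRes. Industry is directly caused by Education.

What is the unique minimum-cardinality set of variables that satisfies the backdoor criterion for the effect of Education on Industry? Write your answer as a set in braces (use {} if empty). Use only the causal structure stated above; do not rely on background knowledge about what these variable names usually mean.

Variables eligible for adjustment (non-descendants of Education, excluding Education and Industry): {UrbanRes}.
Backdoor paths from Education to Industry:
  (none)
With no backdoor paths the empty set already satisfies the criterion, and it is trivially minimal.

{}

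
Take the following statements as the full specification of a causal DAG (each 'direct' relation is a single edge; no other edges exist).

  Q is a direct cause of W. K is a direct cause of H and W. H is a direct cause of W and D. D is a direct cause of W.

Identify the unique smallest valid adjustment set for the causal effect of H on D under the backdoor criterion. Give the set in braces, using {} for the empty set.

Variables eligible for adjustment (non-descendants of H, excluding H and D): {K, Q}.
Backdoor paths from H to D:
  P1: H <- K -> W <- D
Each backdoor path contains an unconditioned collider, so every path is already blocked with the empty conditioning set:
  P1: blocked at collider W (neither it nor any descendant is in the conditioning set).
The empty set is therefore the unique smallest valid set.

{}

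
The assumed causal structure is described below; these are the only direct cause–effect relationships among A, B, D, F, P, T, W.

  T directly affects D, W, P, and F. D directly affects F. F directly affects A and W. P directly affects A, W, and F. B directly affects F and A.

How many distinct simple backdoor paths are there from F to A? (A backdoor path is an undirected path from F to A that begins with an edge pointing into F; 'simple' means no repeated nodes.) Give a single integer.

6

A backdoor path from F to A is any simple undirected path whose first edge points into F (i.e. leaves F via a parent).
Parents of F: {B, D, P, T}.
Enumerating:
  P1: F <- T -> P -> A
  P2: F <- T -> W <- P -> A
  P3: F <- D <- T -> P -> A
  P4: F <- D <- T -> W <- P -> A
  P5: F <- P -> A
  P6: F <- B -> A
That exhausts the simple backdoor paths. Count: 6.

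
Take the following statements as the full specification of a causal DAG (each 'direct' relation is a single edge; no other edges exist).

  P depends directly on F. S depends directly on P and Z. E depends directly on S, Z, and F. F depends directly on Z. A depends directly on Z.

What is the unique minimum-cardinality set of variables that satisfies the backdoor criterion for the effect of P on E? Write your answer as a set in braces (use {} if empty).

Variables eligible for adjustment (non-descendants of P, excluding P and E): {A, F, Z}.
Backdoor paths from P to E:
  P1: P <- F <- Z -> S -> E
  P2: P <- F <- Z -> E
  P3: P <- F -> E
The empty set is not sufficient: P1 (P <- F <- Z -> S -> E) has no collider blocking it and no conditioned non-collider, so it is open.
Try {F}:
  P1: blocked at chain node F ∈ conditioning set.
  P2: blocked at chain node F ∈ conditioning set.
  P3: blocked at fork node F ∈ conditioning set.
{F} contains no descendant of P and blocks every backdoor path.
No other singleton works — e.g. {Z} leaves P3 open — so {F} is the unique smallest valid adjustment set.

{F}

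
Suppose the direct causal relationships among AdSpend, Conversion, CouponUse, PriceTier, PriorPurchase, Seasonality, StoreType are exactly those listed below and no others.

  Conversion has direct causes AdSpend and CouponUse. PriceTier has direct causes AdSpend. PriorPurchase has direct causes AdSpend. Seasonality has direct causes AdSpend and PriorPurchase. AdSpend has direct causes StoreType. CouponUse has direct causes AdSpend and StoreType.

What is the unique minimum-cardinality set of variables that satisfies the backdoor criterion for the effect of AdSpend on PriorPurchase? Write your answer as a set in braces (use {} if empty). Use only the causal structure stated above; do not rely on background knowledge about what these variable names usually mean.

Variables eligible for adjustment (non-descendants of AdSpend, excluding AdSpend and PriorPurchase): {StoreType}.
Backdoor paths from AdSpend to PriorPurchase:
  (none)
With no backdoor paths the empty set already satisfies the criterion, and it is trivially minimal.

{}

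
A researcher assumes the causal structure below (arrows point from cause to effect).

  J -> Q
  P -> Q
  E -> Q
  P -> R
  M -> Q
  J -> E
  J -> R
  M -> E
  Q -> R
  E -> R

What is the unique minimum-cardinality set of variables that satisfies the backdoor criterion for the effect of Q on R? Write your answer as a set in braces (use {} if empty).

{E, J, P}

Variables eligible for adjustment (non-descendants of Q, excluding Q and R): {E, J, M, P}.
Backdoor paths from Q to R:
  P1: Q <- P -> R
  P2: Q <- J -> E -> R
  P3: Q <- J -> R
  P4: Q <- M -> E <- J -> R
  P5: Q <- M -> E -> R
  P6: Q <- E <- J -> R
  P7: Q <- E -> R
The empty set is not sufficient: P1 (Q <- P -> R) has no collider blocking it and no conditioned non-collider, so it is open.
Try {E, J, P}:
  P1: blocked at fork node P ∈ conditioning set.
  P2: blocked at fork node J ∈ conditioning set.
  P3: blocked at fork node J ∈ conditioning set.
  P4: blocked at fork node J ∈ conditioning set.
  P5: blocked at chain node E ∈ conditioning set.
  P6: blocked at chain node E ∈ conditioning set.
  P7: blocked at fork node E ∈ conditioning set.
{E, J, P} contains no descendant of Q and blocks every backdoor path.
Every element of {E, J, P} is needed (dropping E leaves P5 open; dropping J leaves P3 open; dropping P leaves P1 open), so no proper subset is valid.
Among all size-3 subsets of the eligible variables, only {E, J, P} blocks every backdoor path, so it is the unique smallest valid adjustment set.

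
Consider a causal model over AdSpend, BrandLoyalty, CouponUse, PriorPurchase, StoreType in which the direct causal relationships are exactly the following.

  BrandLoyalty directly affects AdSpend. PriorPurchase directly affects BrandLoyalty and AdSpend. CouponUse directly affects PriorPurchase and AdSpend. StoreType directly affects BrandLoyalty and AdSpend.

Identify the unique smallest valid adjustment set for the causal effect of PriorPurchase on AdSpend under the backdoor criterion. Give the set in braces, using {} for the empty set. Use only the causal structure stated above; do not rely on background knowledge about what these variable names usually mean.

Variables eligible for adjustment (non-descendants of PriorPurchase, excluding PriorPurchase and AdSpend): {CouponUse, StoreType}.
Backdoor paths from PriorPurchase to AdSpend:
  P1: PriorPurchase <- CouponUse -> AdSpend
The empty set is not sufficient: P1 (PriorPurchase <- CouponUse -> AdSpend) has no collider blocking it and no conditioned non-collider, so it is open.
Try {CouponUse}:
  P1: blocked at fork node CouponUse ∈ conditioning set.
{CouponUse} contains no descendant of PriorPurchase and blocks every backdoor path.
No other singleton works — e.g. {StoreType} leaves P1 open — so {CouponUse} is the unique smallest valid adjustment set.

{CouponUse}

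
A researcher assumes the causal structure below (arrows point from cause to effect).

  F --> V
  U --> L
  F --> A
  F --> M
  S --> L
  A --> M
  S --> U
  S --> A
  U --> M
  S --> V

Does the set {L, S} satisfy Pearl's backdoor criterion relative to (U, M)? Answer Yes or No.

No

Backdoor paths from U to M (paths whose first edge points into U):
  P1: U <- S -> A <- F -> M
  P2: U <- S -> A -> M
  P3: U <- S -> V <- F -> A -> M
  P4: U <- S -> V <- F -> M
Condition 1 (no descendant of U in the set): FAILS — L is a descendant of U.
Condition 2 (every backdoor path blocked by {L, S}):
  P1: blocked at fork node S ∈ conditioning set.
  P2: blocked at fork node S ∈ conditioning set.
  P3: blocked at fork node S ∈ conditioning set.
  P4: blocked at fork node S ∈ conditioning set.
{L, S} does not satisfy the backdoor criterion.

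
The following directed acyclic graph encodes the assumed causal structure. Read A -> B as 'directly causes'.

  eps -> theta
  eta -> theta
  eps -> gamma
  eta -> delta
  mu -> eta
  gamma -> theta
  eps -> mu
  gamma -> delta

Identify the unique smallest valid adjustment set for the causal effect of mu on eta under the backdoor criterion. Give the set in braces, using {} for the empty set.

Variables eligible for adjustment (non-descendants of mu, excluding mu and eta): {eps, gamma}.
Backdoor paths from mu to eta:
  P1: mu <- eps -> gamma -> theta <- eta
  P2: mu <- eps -> gamma -> delta <- eta
  P3: mu <- eps -> theta <- gamma -> delta <- eta
  P4: mu <- eps -> theta <- eta
Each backdoor path contains an unconditioned collider, so every path is already blocked with the empty conditioning set:
  P1: blocked at collider theta (neither it nor any descendant is in the conditioning set).
  P2: blocked at collider delta (neither it nor any descendant is in the conditioning set).
  P3: blocked at collider theta (neither it nor any descendant is in the conditioning set).
  P4: blocked at collider theta (neither it nor any descendant is in the conditioning set).
The empty set is therefore the unique smallest valid set.

{}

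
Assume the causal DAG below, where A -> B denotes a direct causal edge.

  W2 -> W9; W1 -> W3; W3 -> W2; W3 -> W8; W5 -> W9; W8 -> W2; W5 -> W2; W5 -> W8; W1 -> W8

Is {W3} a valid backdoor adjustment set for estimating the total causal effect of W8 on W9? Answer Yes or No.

No

Backdoor paths from W8 to W9 (paths whose first edge points into W8):
  P1: W8 <- W1 -> W3 -> W2 <- W5 -> W9
  P2: W8 <- W1 -> W3 -> W2 -> W9
  P3: W8 <- W5 -> W2 -> W9
  P4: W8 <- W5 -> W9
  P5: W8 <- W3 -> W2 <- W5 -> W9
  P6: W8 <- W3 -> W2 -> W9
Condition 1 (no descendant of W8 in the set): holds — descendants of W8 are {W2, W9}; none are in {W3}.
Condition 2 (every backdoor path blocked by {W3}):
  P1: blocked at chain node W3 ∈ conditioning set.
  P2: blocked at chain node W3 ∈ conditioning set.
  P3: open — no interior node is in the conditioning set.
  P4: open — no interior node is in the conditioning set.
  P5: blocked at fork node W3 ∈ conditioning set.
  P6: blocked at fork node W3 ∈ conditioning set.
{W3} does not satisfy the backdoor criterion.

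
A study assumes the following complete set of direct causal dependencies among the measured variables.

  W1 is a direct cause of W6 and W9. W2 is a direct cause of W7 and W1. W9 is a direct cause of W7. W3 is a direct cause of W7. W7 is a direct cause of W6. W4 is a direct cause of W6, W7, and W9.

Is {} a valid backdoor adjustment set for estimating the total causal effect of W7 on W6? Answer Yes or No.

Backdoor paths from W7 to W6 (paths whose first edge points into W7):
  P1: W7 <- W4 -> W9 <- W1 -> W6
  P2: W7 <- W4 -> W6
  P3: W7 <- W2 -> W1 -> W9 <- W4 -> W6
  P4: W7 <- W2 -> W1 -> W6
  P5: W7 <- W9 <- W4 -> W6
  P6: W7 <- W9 <- W1 -> W6
Condition 1 (no descendant of W7 in the set): holds — descendants of W7 are {W6}; none are in {}.
Condition 2 (every backdoor path blocked by {}):
  P1: blocked at collider W9 (neither it nor any descendant is in the conditioning set).
  P2: open — no interior node is in the conditioning set.
  P3: blocked at collider W9 (neither it nor any descendant is in the conditioning set).
  P4: open — no interior node is in the conditioning set.
  P5: open — no interior node is in the conditioning set.
  P6: open — no interior node is in the conditioning set.
{} does not satisfy the backdoor criterion.

No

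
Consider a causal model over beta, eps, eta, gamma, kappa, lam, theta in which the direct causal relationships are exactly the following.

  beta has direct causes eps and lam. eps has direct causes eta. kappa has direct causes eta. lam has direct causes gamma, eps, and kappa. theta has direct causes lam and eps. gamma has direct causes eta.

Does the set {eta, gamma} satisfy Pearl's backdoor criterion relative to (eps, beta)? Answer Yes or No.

Backdoor paths from eps to beta (paths whose first edge points into eps):
  P1: eps <- eta -> gamma -> lam -> beta
  P2: eps <- eta -> kappa -> lam -> beta
Condition 1 (no descendant of eps in the set): holds — descendants of eps are {beta, lam, theta}; none are in {eta, gamma}.
Condition 2 (every backdoor path blocked by {eta, gamma}):
  P1: blocked at fork node eta ∈ conditioning set.
  P2: blocked at fork node eta ∈ conditioning set.
{eta, gamma} satisfies the backdoor criterion.

Yes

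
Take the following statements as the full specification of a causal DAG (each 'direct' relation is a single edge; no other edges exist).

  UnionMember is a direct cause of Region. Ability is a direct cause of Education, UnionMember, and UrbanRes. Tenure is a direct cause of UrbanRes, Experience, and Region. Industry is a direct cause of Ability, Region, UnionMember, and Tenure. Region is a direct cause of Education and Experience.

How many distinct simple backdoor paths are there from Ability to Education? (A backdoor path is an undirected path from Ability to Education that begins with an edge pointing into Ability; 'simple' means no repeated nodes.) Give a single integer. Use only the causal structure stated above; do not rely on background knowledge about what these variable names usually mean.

A backdoor path from Ability to Education is any simple undirected path whose first edge points into Ability (i.e. leaves Ability via a parent).
Parents of Ability: {Industry}.
Enumerating:
  P1: Ability <- Industry -> Tenure -> Region -> Education
  P2: Ability <- Industry -> Tenure -> Experience <- Region -> Education
  P3: Ability <- Industry -> UnionMember -> Region -> Education
  P4: Ability <- Industry -> Region -> Education
That exhausts the simple backdoor paths. Count: 4.

4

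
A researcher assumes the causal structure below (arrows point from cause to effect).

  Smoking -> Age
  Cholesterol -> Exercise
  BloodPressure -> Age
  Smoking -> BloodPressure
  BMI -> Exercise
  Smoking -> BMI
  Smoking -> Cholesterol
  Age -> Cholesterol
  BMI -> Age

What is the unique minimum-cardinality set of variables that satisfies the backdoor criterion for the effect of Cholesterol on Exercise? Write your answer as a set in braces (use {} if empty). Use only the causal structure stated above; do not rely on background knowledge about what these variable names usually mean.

{BMI}

Variables eligible for adjustment (non-descendants of Cholesterol, excluding Cholesterol and Exercise): {Age, BMI, BloodPressure, Smoking}.
Backdoor paths from Cholesterol to Exercise:
  P1: Cholesterol <- Smoking -> BMI -> Exercise
  P2: Cholesterol <- Smoking -> BloodPressure -> Age <- BMI -> Exercise
  P3: Cholesterol <- Smoking -> Age <- BMI -> Exercise
  P4: Cholesterol <- Age <- Smoking -> BMI -> Exercise
  P5: Cholesterol <- Age <- BMI -> Exercise
  P6: Cholesterol <- Age <- BloodPressure <- Smoking -> BMI -> Exercise
The empty set is not sufficient: P1 (Cholesterol <- Smoking -> BMI -> Exercise) has no collider blocking it and no conditioned non-collider, so it is open.
Try {BMI}:
  P1: blocked at chain node BMI ∈ conditioning set.
  P2: blocked at collider Age (neither it nor any descendant is in the conditioning set).
  P3: blocked at collider Age (neither it nor any descendant is in the conditioning set).
  P4: blocked at chain node BMI ∈ conditioning set.
  P5: blocked at fork node BMI ∈ conditioning set.
  P6: blocked at chain node BMI ∈ conditioning set.
{BMI} contains no descendant of Cholesterol and blocks every backdoor path.
No other singleton works — e.g. {Smoking} leaves P5 open — so {BMI} is the unique smallest valid adjustment set.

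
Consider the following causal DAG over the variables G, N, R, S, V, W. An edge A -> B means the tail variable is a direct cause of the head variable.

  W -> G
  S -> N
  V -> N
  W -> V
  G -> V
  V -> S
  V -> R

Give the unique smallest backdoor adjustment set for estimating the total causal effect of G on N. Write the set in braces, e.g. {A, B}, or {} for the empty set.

{W}

Variables eligible for adjustment (non-descendants of G, excluding G and N): {W}.
Backdoor paths from G to N:
  P1: G <- W -> V -> S -> N
  P2: G <- W -> V -> N
The empty set is not sufficient: P1 (G <- W -> V -> S -> N) has no collider blocking it and no conditioned non-collider, so it is open.
Try {W}:
  P1: blocked at fork node W ∈ conditioning set.
  P2: blocked at fork node W ∈ conditioning set.
{W} contains no descendant of G and blocks every backdoor path.
{W} is the unique smallest valid adjustment set.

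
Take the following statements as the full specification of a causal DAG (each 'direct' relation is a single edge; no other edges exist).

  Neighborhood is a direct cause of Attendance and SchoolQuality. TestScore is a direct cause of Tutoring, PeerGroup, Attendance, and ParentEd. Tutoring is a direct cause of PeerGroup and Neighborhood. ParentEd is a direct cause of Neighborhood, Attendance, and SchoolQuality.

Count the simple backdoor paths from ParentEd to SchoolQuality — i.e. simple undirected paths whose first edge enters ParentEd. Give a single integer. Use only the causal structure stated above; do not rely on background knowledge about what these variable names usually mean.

A backdoor path from ParentEd to SchoolQuality is any simple undirected path whose first edge points into ParentEd (i.e. leaves ParentEd via a parent).
Parents of ParentEd: {TestScore}.
Enumerating:
  P1: ParentEd <- TestScore -> Tutoring -> Neighborhood -> SchoolQuality
  P2: ParentEd <- TestScore -> PeerGroup <- Tutoring -> Neighborhood -> SchoolQuality
  P3: ParentEd <- TestScore -> Attendance <- Neighborhood -> SchoolQuality
That exhausts the simple backdoor paths. Count: 3.

3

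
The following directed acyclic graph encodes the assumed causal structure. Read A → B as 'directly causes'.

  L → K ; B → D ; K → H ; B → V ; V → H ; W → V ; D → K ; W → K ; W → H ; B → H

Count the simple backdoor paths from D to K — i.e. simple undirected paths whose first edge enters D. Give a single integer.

A backdoor path from D to K is any simple undirected path whose first edge points into D (i.e. leaves D via a parent).
Parents of D: {B}.
Enumerating:
  P1: D <- B -> V <- W -> K
  P2: D <- B -> V <- W -> H <- K
  P3: D <- B -> V -> H <- W -> K
  P4: D <- B -> V -> H <- K
  P5: D <- B -> H <- W -> K
  P6: D <- B -> H <- K
  P7: D <- B -> H <- V <- W -> K
That exhausts the simple backdoor paths. Count: 7.

7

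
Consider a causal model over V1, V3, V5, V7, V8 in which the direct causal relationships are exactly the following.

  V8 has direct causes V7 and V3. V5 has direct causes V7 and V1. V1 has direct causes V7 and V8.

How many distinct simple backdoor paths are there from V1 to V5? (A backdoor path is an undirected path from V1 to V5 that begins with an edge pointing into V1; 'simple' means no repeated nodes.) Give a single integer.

2

A backdoor path from V1 to V5 is any simple undirected path whose first edge points into V1 (i.e. leaves V1 via a parent).
Parents of V1: {V7, V8}.
Enumerating:
  P1: V1 <- V7 -> V5
  P2: V1 <- V8 <- V7 -> V5
That exhausts the simple backdoor paths. Count: 2.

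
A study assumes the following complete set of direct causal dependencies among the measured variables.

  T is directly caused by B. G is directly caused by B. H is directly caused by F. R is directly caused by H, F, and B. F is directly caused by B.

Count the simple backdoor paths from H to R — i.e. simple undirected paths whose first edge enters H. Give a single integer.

A backdoor path from H to R is any simple undirected path whose first edge points into H (i.e. leaves H via a parent).
Parents of H: {F}.
Enumerating:
  P1: H <- F <- B -> R
  P2: H <- F -> R
That exhausts the simple backdoor paths. Count: 2.

2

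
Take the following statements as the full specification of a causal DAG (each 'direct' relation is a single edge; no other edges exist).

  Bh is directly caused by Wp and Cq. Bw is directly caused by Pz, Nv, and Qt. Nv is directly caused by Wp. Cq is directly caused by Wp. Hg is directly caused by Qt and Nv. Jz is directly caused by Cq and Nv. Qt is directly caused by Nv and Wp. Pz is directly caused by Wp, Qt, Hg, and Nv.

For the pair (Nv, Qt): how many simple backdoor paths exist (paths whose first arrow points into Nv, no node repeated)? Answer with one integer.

A backdoor path from Nv to Qt is any simple undirected path whose first edge points into Nv (i.e. leaves Nv via a parent).
Parents of Nv: {Wp}.
Enumerating:
  P1: Nv <- Wp -> Qt
  P2: Nv <- Wp -> Pz <- Qt
  P3: Nv <- Wp -> Pz <- Hg <- Qt
  P4: Nv <- Wp -> Pz -> Bw <- Qt
That exhausts the simple backdoor paths. Count: 4.

4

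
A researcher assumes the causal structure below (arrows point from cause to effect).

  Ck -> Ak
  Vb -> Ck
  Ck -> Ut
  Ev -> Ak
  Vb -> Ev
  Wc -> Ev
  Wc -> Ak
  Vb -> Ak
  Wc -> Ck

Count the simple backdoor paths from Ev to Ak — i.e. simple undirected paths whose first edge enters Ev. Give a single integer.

A backdoor path from Ev to Ak is any simple undirected path whose first edge points into Ev (i.e. leaves Ev via a parent).
Parents of Ev: {Vb, Wc}.
Enumerating:
  P1: Ev <- Wc -> Ck <- Vb -> Ak
  P2: Ev <- Wc -> Ck -> Ak
  P3: Ev <- Wc -> Ak
  P4: Ev <- Vb -> Ck <- Wc -> Ak
  P5: Ev <- Vb -> Ck -> Ak
  P6: Ev <- Vb -> Ak
That exhausts the simple backdoor paths. Count: 6.

6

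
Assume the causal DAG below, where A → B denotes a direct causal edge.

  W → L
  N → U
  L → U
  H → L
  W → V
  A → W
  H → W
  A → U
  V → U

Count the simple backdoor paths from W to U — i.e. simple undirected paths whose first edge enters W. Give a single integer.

A backdoor path from W to U is any simple undirected path whose first edge points into W (i.e. leaves W via a parent).
Parents of W: {A, H}.
Enumerating:
  P1: W <- A -> U
  P2: W <- H -> L -> U
That exhausts the simple backdoor paths. Count: 2.

2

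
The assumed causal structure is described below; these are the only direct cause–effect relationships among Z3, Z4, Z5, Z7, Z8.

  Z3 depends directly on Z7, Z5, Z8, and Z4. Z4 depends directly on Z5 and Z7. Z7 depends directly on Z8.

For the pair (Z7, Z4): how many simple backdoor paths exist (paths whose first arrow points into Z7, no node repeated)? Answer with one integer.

A backdoor path from Z7 to Z4 is any simple undirected path whose first edge points into Z7 (i.e. leaves Z7 via a parent).
Parents of Z7: {Z8}.
Enumerating:
  P1: Z7 <- Z8 -> Z3 <- Z5 -> Z4
  P2: Z7 <- Z8 -> Z3 <- Z4
That exhausts the simple backdoor paths. Count: 2.

2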